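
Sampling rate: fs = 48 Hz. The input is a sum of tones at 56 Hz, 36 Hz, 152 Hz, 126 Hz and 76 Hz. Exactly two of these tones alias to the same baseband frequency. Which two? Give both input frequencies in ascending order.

56 Hz, 152 Hz

fs/2 = 24 Hz.
56 Hz mod fs = 8 Hz.
8 Hz ≤ fs/2 = 24 Hz, appears at 8 Hz.
36 Hz > fs/2 = 24 Hz, folds to fs − 36 Hz = 12 Hz.
152 Hz mod fs = 8 Hz.
8 Hz ≤ fs/2 = 24 Hz, appears at 8 Hz.
126 Hz mod fs = 30 Hz.
30 Hz > fs/2 = 24 Hz, folds to fs − 30 Hz = 18 Hz.
76 Hz mod fs = 28 Hz.
28 Hz > fs/2 = 24 Hz, folds to fs − 28 Hz = 20 Hz.
56 Hz and 152 Hz both map to 8 Hz.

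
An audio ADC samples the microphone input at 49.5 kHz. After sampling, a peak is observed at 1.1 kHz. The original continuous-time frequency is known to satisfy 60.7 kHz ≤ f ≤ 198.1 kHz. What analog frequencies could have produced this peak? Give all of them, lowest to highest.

97.9 kHz, 100.1 kHz, 147.4 kHz, 149.6 kHz, 196.9 kHz

Frequencies that alias to 1.1 kHz are k·fs ± 1.1 kHz for integer k ≥ 0.
k=0: 1.1 kHz.
k=1: 48.4 kHz, 50.6 kHz.
k=2: 97.9 kHz, 100.1 kHz.
k=3: 147.4 kHz, 149.6 kHz.
k=4: 196.9 kHz, 199.1 kHz.
k=5: 246.4 kHz, 248.6 kHz.
Within [60.7 kHz, 198.1 kHz]: 97.9 kHz, 100.1 kHz, 147.4 kHz, 149.6 kHz, 196.9 kHz.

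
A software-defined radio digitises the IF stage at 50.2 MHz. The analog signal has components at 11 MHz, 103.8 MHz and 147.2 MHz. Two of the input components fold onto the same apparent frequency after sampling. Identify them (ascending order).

103.8 MHz, 147.2 MHz

fs/2 = 25.1 MHz.
11 MHz ≤ fs/2 = 25.1 MHz, passes unchanged.
103.8 MHz mod fs = 3.4 MHz.
3.4 MHz ≤ fs/2 = 25.1 MHz, appears at 3.4 MHz.
147.2 MHz mod fs = 46.8 MHz.
46.8 MHz > fs/2 = 25.1 MHz, folds to fs − 46.8 MHz = 3.4 MHz.
103.8 MHz and 147.2 MHz both map to 3.4 MHz.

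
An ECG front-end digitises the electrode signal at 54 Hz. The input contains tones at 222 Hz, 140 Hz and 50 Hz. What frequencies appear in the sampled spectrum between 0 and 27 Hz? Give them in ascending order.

fs/2 = 27 Hz.
222 Hz mod fs = 6 Hz.
6 Hz ≤ fs/2 = 27 Hz, appears at 6 Hz.
140 Hz mod fs = 32 Hz.
32 Hz > fs/2 = 27 Hz, folds to fs − 32 Hz = 22 Hz.
50 Hz > fs/2 = 27 Hz, folds to fs − 50 Hz = 4 Hz.
Distinct values: {4 Hz, 6 Hz, 22 Hz}.

4 Hz, 6 Hz, 22 Hz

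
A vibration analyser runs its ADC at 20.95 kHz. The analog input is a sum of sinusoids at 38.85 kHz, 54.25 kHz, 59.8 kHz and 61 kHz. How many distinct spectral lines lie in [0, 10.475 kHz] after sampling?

fs/2 = 10.475 kHz.
38.85 kHz mod fs = 17.9 kHz.
17.9 kHz > fs/2 = 10.475 kHz, folds to fs − 17.9 kHz = 3.05 kHz.
54.25 kHz mod fs = 12.35 kHz.
12.35 kHz > fs/2 = 10.475 kHz, folds to fs − 12.35 kHz = 8.6 kHz.
59.8 kHz mod fs = 17.9 kHz.
17.9 kHz > fs/2 = 10.475 kHz, folds to fs − 17.9 kHz = 3.05 kHz.
61 kHz mod fs = 19.1 kHz.
19.1 kHz > fs/2 = 10.475 kHz, folds to fs − 19.1 kHz = 1.85 kHz.
Distinct values: {1.85 kHz, 3.05 kHz, 8.6 kHz} → 3.

3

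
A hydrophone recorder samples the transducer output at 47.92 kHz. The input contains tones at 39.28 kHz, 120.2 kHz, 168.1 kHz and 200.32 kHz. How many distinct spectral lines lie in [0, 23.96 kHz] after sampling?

fs/2 = 23.96 kHz.
39.28 kHz > fs/2 = 23.96 kHz, folds to fs − 39.28 kHz = 8.64 kHz.
120.2 kHz mod fs = 24.36 kHz.
24.36 kHz > fs/2 = 23.96 kHz, folds to fs − 24.36 kHz = 23.56 kHz.
168.1 kHz mod fs = 24.34 kHz.
24.34 kHz > fs/2 = 23.96 kHz, folds to fs − 24.34 kHz = 23.58 kHz.
200.32 kHz mod fs = 8.64 kHz.
8.64 kHz ≤ fs/2 = 23.96 kHz, appears at 8.64 kHz.
Distinct values: {8.64 kHz, 23.56 kHz, 23.58 kHz} → 3.

3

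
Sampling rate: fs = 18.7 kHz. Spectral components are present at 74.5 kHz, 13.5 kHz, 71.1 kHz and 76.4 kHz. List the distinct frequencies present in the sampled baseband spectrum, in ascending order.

0.3 kHz, 1.6 kHz, 3.7 kHz, 5.2 kHz

fs/2 = 9.35 kHz.
74.5 kHz mod fs = 18.4 kHz.
18.4 kHz > fs/2 = 9.35 kHz, folds to fs − 18.4 kHz = 0.3 kHz.
13.5 kHz > fs/2 = 9.35 kHz, folds to fs − 13.5 kHz = 5.2 kHz.
71.1 kHz mod fs = 15 kHz.
15 kHz > fs/2 = 9.35 kHz, folds to fs − 15 kHz = 3.7 kHz.
76.4 kHz mod fs = 1.6 kHz.
1.6 kHz ≤ fs/2 = 9.35 kHz, appears at 1.6 kHz.
Distinct values: {0.3 kHz, 1.6 kHz, 3.7 kHz, 5.2 kHz}.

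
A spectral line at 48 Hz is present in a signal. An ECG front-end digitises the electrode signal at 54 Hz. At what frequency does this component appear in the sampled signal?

6 Hz

48 Hz > fs/2 = 27 Hz, folds to fs − 48 Hz = 6 Hz.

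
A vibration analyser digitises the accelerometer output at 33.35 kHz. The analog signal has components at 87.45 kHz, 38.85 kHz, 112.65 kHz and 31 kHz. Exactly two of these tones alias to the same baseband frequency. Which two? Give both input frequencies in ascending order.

fs/2 = 16.675 kHz.
87.45 kHz mod fs = 20.75 kHz.
20.75 kHz > fs/2 = 16.675 kHz, folds to fs − 20.75 kHz = 12.6 kHz.
38.85 kHz mod fs = 5.5 kHz.
5.5 kHz ≤ fs/2 = 16.675 kHz, appears at 5.5 kHz.
112.65 kHz mod fs = 12.6 kHz.
12.6 kHz ≤ fs/2 = 16.675 kHz, appears at 12.6 kHz.
31 kHz > fs/2 = 16.675 kHz, folds to fs − 31 kHz = 2.35 kHz.
87.45 kHz and 112.65 kHz both map to 12.6 kHz.

87.45 kHz, 112.65 kHz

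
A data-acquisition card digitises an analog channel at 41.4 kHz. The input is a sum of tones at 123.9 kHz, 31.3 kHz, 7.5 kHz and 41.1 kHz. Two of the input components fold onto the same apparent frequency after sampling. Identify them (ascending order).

fs/2 = 20.7 kHz.
123.9 kHz mod fs = 41.1 kHz.
41.1 kHz > fs/2 = 20.7 kHz, folds to fs − 41.1 kHz = 0.3 kHz.
31.3 kHz > fs/2 = 20.7 kHz, folds to fs − 31.3 kHz = 10.1 kHz.
7.5 kHz ≤ fs/2 = 20.7 kHz, passes unchanged.
41.1 kHz > fs/2 = 20.7 kHz, folds to fs − 41.1 kHz = 0.3 kHz.
41.1 kHz and 123.9 kHz both map to 0.3 kHz.

41.1 kHz, 123.9 kHz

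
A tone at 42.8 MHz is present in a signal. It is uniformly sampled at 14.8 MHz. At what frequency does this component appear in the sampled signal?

42.8 MHz mod fs = 13.2 MHz.
13.2 MHz > fs/2 = 7.4 MHz, folds to fs − 13.2 MHz = 1.6 MHz.

1.6 MHz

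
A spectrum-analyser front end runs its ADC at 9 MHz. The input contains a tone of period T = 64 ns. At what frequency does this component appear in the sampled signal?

2.375 MHz

T = 64 ns → f = 1/T = 15.625 MHz.
15.625 MHz mod fs = 6.625 MHz.
6.625 MHz > fs/2 = 4.5 MHz, folds to fs − 6.625 MHz = 2.375 MHz.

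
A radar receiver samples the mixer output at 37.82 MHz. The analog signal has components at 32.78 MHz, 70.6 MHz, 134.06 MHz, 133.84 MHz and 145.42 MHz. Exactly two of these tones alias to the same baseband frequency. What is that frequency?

fs/2 = 18.91 MHz.
32.78 MHz > fs/2 = 18.91 MHz, folds to fs − 32.78 MHz = 5.04 MHz.
70.6 MHz mod fs = 32.78 MHz.
32.78 MHz > fs/2 = 18.91 MHz, folds to fs − 32.78 MHz = 5.04 MHz.
134.06 MHz mod fs = 20.6 MHz.
20.6 MHz > fs/2 = 18.91 MHz, folds to fs − 20.6 MHz = 17.22 MHz.
133.84 MHz mod fs = 20.38 MHz.
20.38 MHz > fs/2 = 18.91 MHz, folds to fs − 20.38 MHz = 17.44 MHz.
145.42 MHz mod fs = 31.96 MHz.
31.96 MHz > fs/2 = 18.91 MHz, folds to fs − 31.96 MHz = 5.86 MHz.
32.78 MHz and 70.6 MHz both map to 5.04 MHz.

5.04 MHz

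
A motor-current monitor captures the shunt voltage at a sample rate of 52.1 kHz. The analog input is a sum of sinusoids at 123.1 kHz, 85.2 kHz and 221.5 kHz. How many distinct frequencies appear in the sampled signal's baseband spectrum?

3

fs/2 = 26.05 kHz.
123.1 kHz mod fs = 18.9 kHz.
18.9 kHz ≤ fs/2 = 26.05 kHz, appears at 18.9 kHz.
85.2 kHz mod fs = 33.1 kHz.
33.1 kHz > fs/2 = 26.05 kHz, folds to fs − 33.1 kHz = 19 kHz.
221.5 kHz mod fs = 13.1 kHz.
13.1 kHz ≤ fs/2 = 26.05 kHz, appears at 13.1 kHz.
Distinct values: {13.1 kHz, 18.9 kHz, 19 kHz} → 3.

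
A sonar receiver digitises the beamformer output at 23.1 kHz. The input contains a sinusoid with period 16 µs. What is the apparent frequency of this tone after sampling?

6.8 kHz

T = 16 µs → f = 1/T = 62.5 kHz.
62.5 kHz mod fs = 16.3 kHz.
16.3 kHz > fs/2 = 11.55 kHz, folds to fs − 16.3 kHz = 6.8 kHz.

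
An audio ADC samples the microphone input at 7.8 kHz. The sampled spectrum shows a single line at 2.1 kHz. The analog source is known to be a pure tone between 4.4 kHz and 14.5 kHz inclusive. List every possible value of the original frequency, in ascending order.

Frequencies that alias to 2.1 kHz are k·fs ± 2.1 kHz for integer k ≥ 0.
k=0: 2.1 kHz.
k=1: 5.7 kHz, 9.9 kHz.
k=2: 13.5 kHz, 17.7 kHz.
k=3: 21.3 kHz, 25.5 kHz.
Within [4.4 kHz, 14.5 kHz]: 5.7 kHz, 9.9 kHz, 13.5 kHz.

5.7 kHz, 9.9 kHz, 13.5 kHz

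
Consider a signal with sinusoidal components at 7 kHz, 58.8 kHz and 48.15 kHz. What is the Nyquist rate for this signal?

117.6 kHz

Highest-frequency component: 58.8 kHz.
Nyquist rate = 2 × 58.8 kHz = 117.6 kHz.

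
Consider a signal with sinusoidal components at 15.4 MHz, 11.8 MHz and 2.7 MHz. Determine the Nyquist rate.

30.8 MHz

Highest-frequency component: 15.4 MHz.
Nyquist rate = 2 × 15.4 MHz = 30.8 MHz.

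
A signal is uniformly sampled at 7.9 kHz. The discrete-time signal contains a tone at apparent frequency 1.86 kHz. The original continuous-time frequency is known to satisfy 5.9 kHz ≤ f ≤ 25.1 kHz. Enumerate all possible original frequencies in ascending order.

Frequencies that alias to 1.86 kHz are k·fs ± 1.86 kHz for integer k ≥ 0.
k=0: 1.86 kHz.
k=1: 6.04 kHz, 9.76 kHz.
k=2: 13.94 kHz, 17.66 kHz.
k=3: 21.84 kHz, 25.56 kHz.
k=4: 29.74 kHz, 33.46 kHz.
Within [5.9 kHz, 25.1 kHz]: 6.04 kHz, 9.76 kHz, 13.94 kHz, 17.66 kHz, 21.84 kHz.

6.04 kHz, 9.76 kHz, 13.94 kHz, 17.66 kHz, 21.84 kHz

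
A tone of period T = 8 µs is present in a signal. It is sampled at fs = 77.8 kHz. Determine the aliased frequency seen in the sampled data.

T = 8 µs → f = 1/T = 125 kHz.
125 kHz mod fs = 47.2 kHz.
47.2 kHz > fs/2 = 38.9 kHz, folds to fs − 47.2 kHz = 30.6 kHz.

30.6 kHz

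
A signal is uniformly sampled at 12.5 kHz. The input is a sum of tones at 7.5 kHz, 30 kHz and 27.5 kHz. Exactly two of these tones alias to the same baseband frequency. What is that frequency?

fs/2 = 6.25 kHz.
7.5 kHz > fs/2 = 6.25 kHz, folds to fs − 7.5 kHz = 5 kHz.
30 kHz mod fs = 5 kHz.
5 kHz ≤ fs/2 = 6.25 kHz, appears at 5 kHz.
27.5 kHz mod fs = 2.5 kHz.
2.5 kHz ≤ fs/2 = 6.25 kHz, appears at 2.5 kHz.
7.5 kHz and 30 kHz both map to 5 kHz.

5 kHz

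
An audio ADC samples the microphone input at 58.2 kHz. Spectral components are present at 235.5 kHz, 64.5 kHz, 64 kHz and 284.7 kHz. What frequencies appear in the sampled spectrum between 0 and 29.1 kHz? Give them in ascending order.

fs/2 = 29.1 kHz.
235.5 kHz mod fs = 2.7 kHz.
2.7 kHz ≤ fs/2 = 29.1 kHz, appears at 2.7 kHz.
64.5 kHz mod fs = 6.3 kHz.
6.3 kHz ≤ fs/2 = 29.1 kHz, appears at 6.3 kHz.
64 kHz mod fs = 5.8 kHz.
5.8 kHz ≤ fs/2 = 29.1 kHz, appears at 5.8 kHz.
284.7 kHz mod fs = 51.9 kHz.
51.9 kHz > fs/2 = 29.1 kHz, folds to fs − 51.9 kHz = 6.3 kHz.
Distinct values: {2.7 kHz, 5.8 kHz, 6.3 kHz}.

2.7 kHz, 5.8 kHz, 6.3 kHz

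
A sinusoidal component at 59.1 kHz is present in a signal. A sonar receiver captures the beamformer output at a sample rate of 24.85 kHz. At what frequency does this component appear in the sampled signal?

9.4 kHz

59.1 kHz mod fs = 9.4 kHz.
9.4 kHz ≤ fs/2 = 12.425 kHz, appears at 9.4 kHz.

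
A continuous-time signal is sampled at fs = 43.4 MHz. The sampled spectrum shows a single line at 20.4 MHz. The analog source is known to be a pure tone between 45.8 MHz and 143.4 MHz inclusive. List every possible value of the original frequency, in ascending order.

63.8 MHz, 66.4 MHz, 107.2 MHz, 109.8 MHz

Frequencies that alias to 20.4 MHz are k·fs ± 20.4 MHz for integer k ≥ 0.
k=0: 20.4 MHz.
k=1: 23 MHz, 63.8 MHz.
k=2: 66.4 MHz, 107.2 MHz.
k=3: 109.8 MHz, 150.6 MHz.
k=4: 153.2 MHz, 194 MHz.
Within [45.8 MHz, 143.4 MHz]: 63.8 MHz, 66.4 MHz, 107.2 MHz, 109.8 MHz.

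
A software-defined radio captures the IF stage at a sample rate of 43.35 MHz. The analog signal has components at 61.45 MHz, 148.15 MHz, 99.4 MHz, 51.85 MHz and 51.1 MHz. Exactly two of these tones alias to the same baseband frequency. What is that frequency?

18.1 MHz

fs/2 = 21.675 MHz.
61.45 MHz mod fs = 18.1 MHz.
18.1 MHz ≤ fs/2 = 21.675 MHz, appears at 18.1 MHz.
148.15 MHz mod fs = 18.1 MHz.
18.1 MHz ≤ fs/2 = 21.675 MHz, appears at 18.1 MHz.
99.4 MHz mod fs = 12.7 MHz.
12.7 MHz ≤ fs/2 = 21.675 MHz, appears at 12.7 MHz.
51.85 MHz mod fs = 8.5 MHz.
8.5 MHz ≤ fs/2 = 21.675 MHz, appears at 8.5 MHz.
51.1 MHz mod fs = 7.75 MHz.
7.75 MHz ≤ fs/2 = 21.675 MHz, appears at 7.75 MHz.
61.45 MHz and 148.15 MHz both map to 18.1 MHz.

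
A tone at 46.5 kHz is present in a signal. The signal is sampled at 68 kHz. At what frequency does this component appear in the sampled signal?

21.5 kHz

46.5 kHz > fs/2 = 34 kHz, folds to fs − 46.5 kHz = 21.5 kHz.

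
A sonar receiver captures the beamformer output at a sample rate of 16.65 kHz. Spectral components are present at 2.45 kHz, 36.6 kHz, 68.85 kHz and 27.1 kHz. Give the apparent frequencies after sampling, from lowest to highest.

fs/2 = 8.325 kHz.
2.45 kHz ≤ fs/2 = 8.325 kHz, passes unchanged.
36.6 kHz mod fs = 3.3 kHz.
3.3 kHz ≤ fs/2 = 8.325 kHz, appears at 3.3 kHz.
68.85 kHz mod fs = 2.25 kHz.
2.25 kHz ≤ fs/2 = 8.325 kHz, appears at 2.25 kHz.
27.1 kHz mod fs = 10.45 kHz.
10.45 kHz > fs/2 = 8.325 kHz, folds to fs − 10.45 kHz = 6.2 kHz.
Distinct values: {2.25 kHz, 2.45 kHz, 3.3 kHz, 6.2 kHz}.

2.25 kHz, 2.45 kHz, 3.3 kHz, 6.2 kHz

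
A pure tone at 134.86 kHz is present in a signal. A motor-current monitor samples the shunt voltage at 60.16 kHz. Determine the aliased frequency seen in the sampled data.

134.86 kHz mod fs = 14.54 kHz.
14.54 kHz ≤ fs/2 = 30.08 kHz, appears at 14.54 kHz.

14.54 kHz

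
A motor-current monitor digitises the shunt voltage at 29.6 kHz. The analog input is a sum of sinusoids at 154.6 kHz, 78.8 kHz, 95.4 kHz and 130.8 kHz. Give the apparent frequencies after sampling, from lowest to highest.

6.6 kHz, 10 kHz, 12.4 kHz

fs/2 = 14.8 kHz.
154.6 kHz mod fs = 6.6 kHz.
6.6 kHz ≤ fs/2 = 14.8 kHz, appears at 6.6 kHz.
78.8 kHz mod fs = 19.6 kHz.
19.6 kHz > fs/2 = 14.8 kHz, folds to fs − 19.6 kHz = 10 kHz.
95.4 kHz mod fs = 6.6 kHz.
6.6 kHz ≤ fs/2 = 14.8 kHz, appears at 6.6 kHz.
130.8 kHz mod fs = 12.4 kHz.
12.4 kHz ≤ fs/2 = 14.8 kHz, appears at 12.4 kHz.
Distinct values: {6.6 kHz, 10 kHz, 12.4 kHz}.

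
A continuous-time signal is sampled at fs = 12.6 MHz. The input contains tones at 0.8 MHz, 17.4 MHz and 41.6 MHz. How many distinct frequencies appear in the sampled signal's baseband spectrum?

3

fs/2 = 6.3 MHz.
0.8 MHz ≤ fs/2 = 6.3 MHz, passes unchanged.
17.4 MHz mod fs = 4.8 MHz.
4.8 MHz ≤ fs/2 = 6.3 MHz, appears at 4.8 MHz.
41.6 MHz mod fs = 3.8 MHz.
3.8 MHz ≤ fs/2 = 6.3 MHz, appears at 3.8 MHz.
Distinct values: {0.8 MHz, 3.8 MHz, 4.8 MHz} → 3.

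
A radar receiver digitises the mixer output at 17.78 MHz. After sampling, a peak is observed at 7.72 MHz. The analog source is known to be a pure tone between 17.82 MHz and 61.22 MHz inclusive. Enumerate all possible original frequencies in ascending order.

Frequencies that alias to 7.72 MHz are k·fs ± 7.72 MHz for integer k ≥ 0.
k=0: 7.72 MHz.
k=1: 10.06 MHz, 25.5 MHz.
k=2: 27.84 MHz, 43.28 MHz.
k=3: 45.62 MHz, 61.06 MHz.
k=4: 63.4 MHz, 78.84 MHz.
Within [17.82 MHz, 61.22 MHz]: 25.5 MHz, 27.84 MHz, 43.28 MHz, 45.62 MHz, 61.06 MHz.

25.5 MHz, 27.84 MHz, 43.28 MHz, 45.62 MHz, 61.06 MHz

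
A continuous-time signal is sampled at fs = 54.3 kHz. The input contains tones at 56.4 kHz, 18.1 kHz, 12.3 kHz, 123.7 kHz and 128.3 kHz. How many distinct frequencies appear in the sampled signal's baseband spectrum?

5

fs/2 = 27.15 kHz.
56.4 kHz mod fs = 2.1 kHz.
2.1 kHz ≤ fs/2 = 27.15 kHz, appears at 2.1 kHz.
18.1 kHz ≤ fs/2 = 27.15 kHz, passes unchanged.
12.3 kHz ≤ fs/2 = 27.15 kHz, passes unchanged.
123.7 kHz mod fs = 15.1 kHz.
15.1 kHz ≤ fs/2 = 27.15 kHz, appears at 15.1 kHz.
128.3 kHz mod fs = 19.7 kHz.
19.7 kHz ≤ fs/2 = 27.15 kHz, appears at 19.7 kHz.
Distinct values: {2.1 kHz, 12.3 kHz, 15.1 kHz, 18.1 kHz, 19.7 kHz} → 5.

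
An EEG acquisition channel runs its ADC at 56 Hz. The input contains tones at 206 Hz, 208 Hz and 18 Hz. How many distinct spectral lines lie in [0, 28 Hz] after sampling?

2

fs/2 = 28 Hz.
206 Hz mod fs = 38 Hz.
38 Hz > fs/2 = 28 Hz, folds to fs − 38 Hz = 18 Hz.
208 Hz mod fs = 40 Hz.
40 Hz > fs/2 = 28 Hz, folds to fs − 40 Hz = 16 Hz.
18 Hz ≤ fs/2 = 28 Hz, passes unchanged.
Distinct values: {16 Hz, 18 Hz} → 2.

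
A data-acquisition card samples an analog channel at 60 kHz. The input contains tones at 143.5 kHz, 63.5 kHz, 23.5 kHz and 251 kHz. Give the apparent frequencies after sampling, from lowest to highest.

fs/2 = 30 kHz.
143.5 kHz mod fs = 23.5 kHz.
23.5 kHz ≤ fs/2 = 30 kHz, appears at 23.5 kHz.
63.5 kHz mod fs = 3.5 kHz.
3.5 kHz ≤ fs/2 = 30 kHz, appears at 3.5 kHz.
23.5 kHz ≤ fs/2 = 30 kHz, passes unchanged.
251 kHz mod fs = 11 kHz.
11 kHz ≤ fs/2 = 30 kHz, appears at 11 kHz.
Distinct values: {3.5 kHz, 11 kHz, 23.5 kHz}.

3.5 kHz, 11 kHz, 23.5 kHz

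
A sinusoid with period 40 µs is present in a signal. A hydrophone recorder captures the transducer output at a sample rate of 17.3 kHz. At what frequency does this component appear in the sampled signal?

T = 40 µs → f = 1/T = 25 kHz.
25 kHz mod fs = 7.7 kHz.
7.7 kHz ≤ fs/2 = 8.65 kHz, appears at 7.7 kHz.

7.7 kHz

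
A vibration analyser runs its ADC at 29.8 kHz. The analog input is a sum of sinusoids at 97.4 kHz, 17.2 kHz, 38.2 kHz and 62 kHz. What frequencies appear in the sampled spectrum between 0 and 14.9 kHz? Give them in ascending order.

2.4 kHz, 8 kHz, 8.4 kHz, 12.6 kHz

fs/2 = 14.9 kHz.
97.4 kHz mod fs = 8 kHz.
8 kHz ≤ fs/2 = 14.9 kHz, appears at 8 kHz.
17.2 kHz > fs/2 = 14.9 kHz, folds to fs − 17.2 kHz = 12.6 kHz.
38.2 kHz mod fs = 8.4 kHz.
8.4 kHz ≤ fs/2 = 14.9 kHz, appears at 8.4 kHz.
62 kHz mod fs = 2.4 kHz.
2.4 kHz ≤ fs/2 = 14.9 kHz, appears at 2.4 kHz.
Distinct values: {2.4 kHz, 8 kHz, 8.4 kHz, 12.6 kHz}.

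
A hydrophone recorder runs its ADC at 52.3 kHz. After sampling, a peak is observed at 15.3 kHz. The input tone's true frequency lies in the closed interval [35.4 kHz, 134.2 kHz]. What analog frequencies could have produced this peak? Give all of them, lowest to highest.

Frequencies that alias to 15.3 kHz are k·fs ± 15.3 kHz for integer k ≥ 0.
k=0: 15.3 kHz.
k=1: 37 kHz, 67.6 kHz.
k=2: 89.3 kHz, 119.9 kHz.
k=3: 141.6 kHz, 172.2 kHz.
Within [35.4 kHz, 134.2 kHz]: 37 kHz, 67.6 kHz, 89.3 kHz, 119.9 kHz.

37 kHz, 67.6 kHz, 89.3 kHz, 119.9 kHz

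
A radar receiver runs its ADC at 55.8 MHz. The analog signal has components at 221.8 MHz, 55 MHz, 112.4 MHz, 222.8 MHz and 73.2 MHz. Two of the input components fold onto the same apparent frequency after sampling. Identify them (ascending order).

fs/2 = 27.9 MHz.
221.8 MHz mod fs = 54.4 MHz.
54.4 MHz > fs/2 = 27.9 MHz, folds to fs − 54.4 MHz = 1.4 MHz.
55 MHz > fs/2 = 27.9 MHz, folds to fs − 55 MHz = 0.8 MHz.
112.4 MHz mod fs = 0.8 MHz.
0.8 MHz ≤ fs/2 = 27.9 MHz, appears at 0.8 MHz.
222.8 MHz mod fs = 55.4 MHz.
55.4 MHz > fs/2 = 27.9 MHz, folds to fs − 55.4 MHz = 0.4 MHz.
73.2 MHz mod fs = 17.4 MHz.
17.4 MHz ≤ fs/2 = 27.9 MHz, appears at 17.4 MHz.
55 MHz and 112.4 MHz both map to 0.8 MHz.

55 MHz, 112.4 MHz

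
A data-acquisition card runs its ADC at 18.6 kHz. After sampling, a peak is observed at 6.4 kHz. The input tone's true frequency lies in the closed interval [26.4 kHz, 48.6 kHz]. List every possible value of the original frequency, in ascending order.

Frequencies that alias to 6.4 kHz are k·fs ± 6.4 kHz for integer k ≥ 0.
k=0: 6.4 kHz.
k=1: 12.2 kHz, 25 kHz.
k=2: 30.8 kHz, 43.6 kHz.
k=3: 49.4 kHz, 62.2 kHz.
Within [26.4 kHz, 48.6 kHz]: 30.8 kHz, 43.6 kHz.

30.8 kHz, 43.6 kHz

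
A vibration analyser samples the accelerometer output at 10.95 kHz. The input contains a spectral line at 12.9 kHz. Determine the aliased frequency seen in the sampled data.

1.95 kHz

12.9 kHz mod fs = 1.95 kHz.
1.95 kHz ≤ fs/2 = 5.475 kHz, appears at 1.95 kHz.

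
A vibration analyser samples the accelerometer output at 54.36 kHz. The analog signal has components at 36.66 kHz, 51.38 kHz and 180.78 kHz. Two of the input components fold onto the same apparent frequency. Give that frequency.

17.7 kHz

fs/2 = 27.18 kHz.
36.66 kHz > fs/2 = 27.18 kHz, folds to fs − 36.66 kHz = 17.7 kHz.
51.38 kHz > fs/2 = 27.18 kHz, folds to fs − 51.38 kHz = 2.98 kHz.
180.78 kHz mod fs = 17.7 kHz.
17.7 kHz ≤ fs/2 = 27.18 kHz, appears at 17.7 kHz.
36.66 kHz and 180.78 kHz both map to 17.7 kHz.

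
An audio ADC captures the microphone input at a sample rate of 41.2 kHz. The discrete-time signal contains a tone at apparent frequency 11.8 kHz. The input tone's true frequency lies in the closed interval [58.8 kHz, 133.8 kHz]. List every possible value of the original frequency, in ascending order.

Frequencies that alias to 11.8 kHz are k·fs ± 11.8 kHz for integer k ≥ 0.
k=0: 11.8 kHz.
k=1: 29.4 kHz, 53 kHz.
k=2: 70.6 kHz, 94.2 kHz.
k=3: 111.8 kHz, 135.4 kHz.
k=4: 153 kHz, 176.6 kHz.
Within [58.8 kHz, 133.8 kHz]: 70.6 kHz, 94.2 kHz, 111.8 kHz.

70.6 kHz, 94.2 kHz, 111.8 kHz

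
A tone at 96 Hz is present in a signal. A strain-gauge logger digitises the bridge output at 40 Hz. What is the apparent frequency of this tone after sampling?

96 Hz mod fs = 16 Hz.
16 Hz ≤ fs/2 = 20 Hz, appears at 16 Hz.

16 Hz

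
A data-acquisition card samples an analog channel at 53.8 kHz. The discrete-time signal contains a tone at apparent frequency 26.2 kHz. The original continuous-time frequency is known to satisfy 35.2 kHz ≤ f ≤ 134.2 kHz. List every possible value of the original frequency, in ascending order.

Frequencies that alias to 26.2 kHz are k·fs ± 26.2 kHz for integer k ≥ 0.
k=0: 26.2 kHz.
k=1: 27.6 kHz, 80 kHz.
k=2: 81.4 kHz, 133.8 kHz.
k=3: 135.2 kHz, 187.6 kHz.
Within [35.2 kHz, 134.2 kHz]: 80 kHz, 81.4 kHz, 133.8 kHz.

80 kHz, 81.4 kHz, 133.8 kHz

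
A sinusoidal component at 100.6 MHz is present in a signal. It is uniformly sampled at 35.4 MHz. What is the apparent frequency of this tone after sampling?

100.6 MHz mod fs = 29.8 MHz.
29.8 MHz > fs/2 = 17.7 MHz, folds to fs − 29.8 MHz = 5.6 MHz.

5.6 MHz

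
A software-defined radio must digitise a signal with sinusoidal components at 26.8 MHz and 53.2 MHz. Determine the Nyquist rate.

Highest-frequency component: 53.2 MHz.
Nyquist rate = 2 × 53.2 MHz = 106.4 MHz.

106.4 MHz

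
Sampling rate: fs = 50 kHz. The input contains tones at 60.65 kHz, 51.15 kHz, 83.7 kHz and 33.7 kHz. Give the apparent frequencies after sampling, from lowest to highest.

1.15 kHz, 10.65 kHz, 16.3 kHz

fs/2 = 25 kHz.
60.65 kHz mod fs = 10.65 kHz.
10.65 kHz ≤ fs/2 = 25 kHz, appears at 10.65 kHz.
51.15 kHz mod fs = 1.15 kHz.
1.15 kHz ≤ fs/2 = 25 kHz, appears at 1.15 kHz.
83.7 kHz mod fs = 33.7 kHz.
33.7 kHz > fs/2 = 25 kHz, folds to fs − 33.7 kHz = 16.3 kHz.
33.7 kHz > fs/2 = 25 kHz, folds to fs − 33.7 kHz = 16.3 kHz.
Distinct values: {1.15 kHz, 10.65 kHz, 16.3 kHz}.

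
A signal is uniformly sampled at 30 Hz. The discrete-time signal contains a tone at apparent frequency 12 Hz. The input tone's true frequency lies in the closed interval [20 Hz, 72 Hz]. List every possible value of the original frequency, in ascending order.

Frequencies that alias to 12 Hz are k·fs ± 12 Hz for integer k ≥ 0.
k=0: 12 Hz.
k=1: 18 Hz, 42 Hz.
k=2: 48 Hz, 72 Hz.
k=3: 78 Hz, 102 Hz.
Within [20 Hz, 72 Hz]: 42 Hz, 48 Hz, 72 Hz.

42 Hz, 48 Hz, 72 Hz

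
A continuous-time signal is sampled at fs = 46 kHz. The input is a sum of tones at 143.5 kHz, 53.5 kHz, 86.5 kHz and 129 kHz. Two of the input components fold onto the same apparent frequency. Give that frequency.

5.5 kHz

fs/2 = 23 kHz.
143.5 kHz mod fs = 5.5 kHz.
5.5 kHz ≤ fs/2 = 23 kHz, appears at 5.5 kHz.
53.5 kHz mod fs = 7.5 kHz.
7.5 kHz ≤ fs/2 = 23 kHz, appears at 7.5 kHz.
86.5 kHz mod fs = 40.5 kHz.
40.5 kHz > fs/2 = 23 kHz, folds to fs − 40.5 kHz = 5.5 kHz.
129 kHz mod fs = 37 kHz.
37 kHz > fs/2 = 23 kHz, folds to fs − 37 kHz = 9 kHz.
86.5 kHz and 143.5 kHz both map to 5.5 kHz.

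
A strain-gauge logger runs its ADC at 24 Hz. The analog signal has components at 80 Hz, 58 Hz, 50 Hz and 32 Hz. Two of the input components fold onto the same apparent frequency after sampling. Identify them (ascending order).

fs/2 = 12 Hz.
80 Hz mod fs = 8 Hz.
8 Hz ≤ fs/2 = 12 Hz, appears at 8 Hz.
58 Hz mod fs = 10 Hz.
10 Hz ≤ fs/2 = 12 Hz, appears at 10 Hz.
50 Hz mod fs = 2 Hz.
2 Hz ≤ fs/2 = 12 Hz, appears at 2 Hz.
32 Hz mod fs = 8 Hz.
8 Hz ≤ fs/2 = 12 Hz, appears at 8 Hz.
32 Hz and 80 Hz both map to 8 Hz.

32 Hz, 80 Hz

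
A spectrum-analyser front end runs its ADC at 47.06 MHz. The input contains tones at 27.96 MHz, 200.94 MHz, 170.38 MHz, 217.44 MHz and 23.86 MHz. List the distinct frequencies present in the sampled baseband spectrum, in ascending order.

fs/2 = 23.53 MHz.
27.96 MHz > fs/2 = 23.53 MHz, folds to fs − 27.96 MHz = 19.1 MHz.
200.94 MHz mod fs = 12.7 MHz.
12.7 MHz ≤ fs/2 = 23.53 MHz, appears at 12.7 MHz.
170.38 MHz mod fs = 29.2 MHz.
29.2 MHz > fs/2 = 23.53 MHz, folds to fs − 29.2 MHz = 17.86 MHz.
217.44 MHz mod fs = 29.2 MHz.
29.2 MHz > fs/2 = 23.53 MHz, folds to fs − 29.2 MHz = 17.86 MHz.
23.86 MHz > fs/2 = 23.53 MHz, folds to fs − 23.86 MHz = 23.2 MHz.
Distinct values: {12.7 MHz, 17.86 MHz, 19.1 MHz, 23.2 MHz}.

12.7 MHz, 17.86 MHz, 19.1 MHz, 23.2 MHz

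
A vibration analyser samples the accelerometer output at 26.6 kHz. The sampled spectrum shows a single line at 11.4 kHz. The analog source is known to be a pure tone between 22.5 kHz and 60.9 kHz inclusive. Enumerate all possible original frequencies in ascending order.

Frequencies that alias to 11.4 kHz are k·fs ± 11.4 kHz for integer k ≥ 0.
k=0: 11.4 kHz.
k=1: 15.2 kHz, 38 kHz.
k=2: 41.8 kHz, 64.6 kHz.
k=3: 68.4 kHz, 91.2 kHz.
Within [22.5 kHz, 60.9 kHz]: 38 kHz, 41.8 kHz.

38 kHz, 41.8 kHz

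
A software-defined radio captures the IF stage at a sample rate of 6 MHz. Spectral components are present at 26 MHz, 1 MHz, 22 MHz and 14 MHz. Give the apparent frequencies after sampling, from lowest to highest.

1 MHz, 2 MHz

fs/2 = 3 MHz.
26 MHz mod fs = 2 MHz.
2 MHz ≤ fs/2 = 3 MHz, appears at 2 MHz.
1 MHz ≤ fs/2 = 3 MHz, passes unchanged.
22 MHz mod fs = 4 MHz.
4 MHz > fs/2 = 3 MHz, folds to fs − 4 MHz = 2 MHz.
14 MHz mod fs = 2 MHz.
2 MHz ≤ fs/2 = 3 MHz, appears at 2 MHz.
Distinct values: {1 MHz, 2 MHz}.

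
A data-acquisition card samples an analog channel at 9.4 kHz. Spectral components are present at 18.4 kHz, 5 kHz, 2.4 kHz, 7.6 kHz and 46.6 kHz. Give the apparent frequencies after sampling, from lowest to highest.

0.4 kHz, 1.8 kHz, 2.4 kHz, 4.4 kHz

fs/2 = 4.7 kHz.
18.4 kHz mod fs = 9 kHz.
9 kHz > fs/2 = 4.7 kHz, folds to fs − 9 kHz = 0.4 kHz.
5 kHz > fs/2 = 4.7 kHz, folds to fs − 5 kHz = 4.4 kHz.
2.4 kHz ≤ fs/2 = 4.7 kHz, passes unchanged.
7.6 kHz > fs/2 = 4.7 kHz, folds to fs − 7.6 kHz = 1.8 kHz.
46.6 kHz mod fs = 9 kHz.
9 kHz > fs/2 = 4.7 kHz, folds to fs − 9 kHz = 0.4 kHz.
Distinct values: {0.4 kHz, 1.8 kHz, 2.4 kHz, 4.4 kHz}.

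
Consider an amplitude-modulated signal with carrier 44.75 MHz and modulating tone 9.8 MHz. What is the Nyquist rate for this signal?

AM sidebands sit at fc ± fm = 34.95 MHz and 54.55 MHz.
Highest-frequency component: 54.55 MHz.
Nyquist rate = 2 × 54.55 MHz = 109.1 MHz.

109.1 MHz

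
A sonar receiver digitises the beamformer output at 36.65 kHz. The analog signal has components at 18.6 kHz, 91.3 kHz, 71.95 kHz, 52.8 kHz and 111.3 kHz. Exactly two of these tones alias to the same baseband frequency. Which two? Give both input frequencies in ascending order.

fs/2 = 18.325 kHz.
18.6 kHz > fs/2 = 18.325 kHz, folds to fs − 18.6 kHz = 18.05 kHz.
91.3 kHz mod fs = 18 kHz.
18 kHz ≤ fs/2 = 18.325 kHz, appears at 18 kHz.
71.95 kHz mod fs = 35.3 kHz.
35.3 kHz > fs/2 = 18.325 kHz, folds to fs − 35.3 kHz = 1.35 kHz.
52.8 kHz mod fs = 16.15 kHz.
16.15 kHz ≤ fs/2 = 18.325 kHz, appears at 16.15 kHz.
111.3 kHz mod fs = 1.35 kHz.
1.35 kHz ≤ fs/2 = 18.325 kHz, appears at 1.35 kHz.
71.95 kHz and 111.3 kHz both map to 1.35 kHz.

71.95 kHz, 111.3 kHz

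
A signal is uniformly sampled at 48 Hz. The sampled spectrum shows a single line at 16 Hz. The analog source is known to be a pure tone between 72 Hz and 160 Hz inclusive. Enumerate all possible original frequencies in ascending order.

80 Hz, 112 Hz, 128 Hz, 160 Hz

Frequencies that alias to 16 Hz are k·fs ± 16 Hz for integer k ≥ 0.
k=0: 16 Hz.
k=1: 32 Hz, 64 Hz.
k=2: 80 Hz, 112 Hz.
k=3: 128 Hz, 160 Hz.
k=4: 176 Hz, 208 Hz.
Within [72 Hz, 160 Hz]: 80 Hz, 112 Hz, 128 Hz, 160 Hz.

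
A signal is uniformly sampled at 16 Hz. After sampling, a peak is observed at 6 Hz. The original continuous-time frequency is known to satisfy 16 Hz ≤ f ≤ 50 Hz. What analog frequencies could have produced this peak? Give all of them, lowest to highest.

22 Hz, 26 Hz, 38 Hz, 42 Hz

Frequencies that alias to 6 Hz are k·fs ± 6 Hz for integer k ≥ 0.
k=0: 6 Hz.
k=1: 10 Hz, 22 Hz.
k=2: 26 Hz, 38 Hz.
k=3: 42 Hz, 54 Hz.
k=4: 58 Hz, 70 Hz.
Within [16 Hz, 50 Hz]: 22 Hz, 26 Hz, 38 Hz, 42 Hz.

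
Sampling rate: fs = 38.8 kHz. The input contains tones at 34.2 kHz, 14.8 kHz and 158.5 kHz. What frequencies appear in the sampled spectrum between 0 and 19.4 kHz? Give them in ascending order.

3.3 kHz, 4.6 kHz, 14.8 kHz

fs/2 = 19.4 kHz.
34.2 kHz > fs/2 = 19.4 kHz, folds to fs − 34.2 kHz = 4.6 kHz.
14.8 kHz ≤ fs/2 = 19.4 kHz, passes unchanged.
158.5 kHz mod fs = 3.3 kHz.
3.3 kHz ≤ fs/2 = 19.4 kHz, appears at 3.3 kHz.
Distinct values: {3.3 kHz, 4.6 kHz, 14.8 kHz}.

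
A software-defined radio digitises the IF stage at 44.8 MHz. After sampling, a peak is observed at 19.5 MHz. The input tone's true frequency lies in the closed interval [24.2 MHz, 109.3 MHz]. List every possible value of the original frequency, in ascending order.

25.3 MHz, 64.3 MHz, 70.1 MHz, 109.1 MHz

Frequencies that alias to 19.5 MHz are k·fs ± 19.5 MHz for integer k ≥ 0.
k=0: 19.5 MHz.
k=1: 25.3 MHz, 64.3 MHz.
k=2: 70.1 MHz, 109.1 MHz.
k=3: 114.9 MHz, 153.9 MHz.
Within [24.2 MHz, 109.3 MHz]: 25.3 MHz, 64.3 MHz, 70.1 MHz, 109.1 MHz.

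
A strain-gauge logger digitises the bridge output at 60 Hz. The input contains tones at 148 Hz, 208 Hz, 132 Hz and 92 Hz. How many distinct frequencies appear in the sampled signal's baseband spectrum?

fs/2 = 30 Hz.
148 Hz mod fs = 28 Hz.
28 Hz ≤ fs/2 = 30 Hz, appears at 28 Hz.
208 Hz mod fs = 28 Hz.
28 Hz ≤ fs/2 = 30 Hz, appears at 28 Hz.
132 Hz mod fs = 12 Hz.
12 Hz ≤ fs/2 = 30 Hz, appears at 12 Hz.
92 Hz mod fs = 32 Hz.
32 Hz > fs/2 = 30 Hz, folds to fs − 32 Hz = 28 Hz.
Distinct values: {12 Hz, 28 Hz} → 2.

2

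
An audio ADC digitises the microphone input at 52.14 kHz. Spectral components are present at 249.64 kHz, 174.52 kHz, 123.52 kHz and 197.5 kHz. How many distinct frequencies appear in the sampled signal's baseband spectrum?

3

fs/2 = 26.07 kHz.
249.64 kHz mod fs = 41.08 kHz.
41.08 kHz > fs/2 = 26.07 kHz, folds to fs − 41.08 kHz = 11.06 kHz.
174.52 kHz mod fs = 18.1 kHz.
18.1 kHz ≤ fs/2 = 26.07 kHz, appears at 18.1 kHz.
123.52 kHz mod fs = 19.24 kHz.
19.24 kHz ≤ fs/2 = 26.07 kHz, appears at 19.24 kHz.
197.5 kHz mod fs = 41.08 kHz.
41.08 kHz > fs/2 = 26.07 kHz, folds to fs − 41.08 kHz = 11.06 kHz.
Distinct values: {11.06 kHz, 18.1 kHz, 19.24 kHz} → 3.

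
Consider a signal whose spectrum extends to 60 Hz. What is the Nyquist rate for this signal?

120 Hz

Nyquist rate = 2 × 60 Hz = 120 Hz.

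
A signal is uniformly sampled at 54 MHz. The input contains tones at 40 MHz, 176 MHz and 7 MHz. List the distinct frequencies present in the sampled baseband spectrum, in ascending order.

fs/2 = 27 MHz.
40 MHz > fs/2 = 27 MHz, folds to fs − 40 MHz = 14 MHz.
176 MHz mod fs = 14 MHz.
14 MHz ≤ fs/2 = 27 MHz, appears at 14 MHz.
7 MHz ≤ fs/2 = 27 MHz, passes unchanged.
Distinct values: {7 MHz, 14 MHz}.

7 MHz, 14 MHz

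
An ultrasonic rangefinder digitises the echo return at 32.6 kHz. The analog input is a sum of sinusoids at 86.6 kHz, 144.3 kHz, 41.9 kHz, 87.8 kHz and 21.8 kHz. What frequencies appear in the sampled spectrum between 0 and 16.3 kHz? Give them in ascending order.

9.3 kHz, 10 kHz, 10.8 kHz, 11.2 kHz, 13.9 kHz

fs/2 = 16.3 kHz.
86.6 kHz mod fs = 21.4 kHz.
21.4 kHz > fs/2 = 16.3 kHz, folds to fs − 21.4 kHz = 11.2 kHz.
144.3 kHz mod fs = 13.9 kHz.
13.9 kHz ≤ fs/2 = 16.3 kHz, appears at 13.9 kHz.
41.9 kHz mod fs = 9.3 kHz.
9.3 kHz ≤ fs/2 = 16.3 kHz, appears at 9.3 kHz.
87.8 kHz mod fs = 22.6 kHz.
22.6 kHz > fs/2 = 16.3 kHz, folds to fs − 22.6 kHz = 10 kHz.
21.8 kHz > fs/2 = 16.3 kHz, folds to fs − 21.8 kHz = 10.8 kHz.
Distinct values: {9.3 kHz, 10 kHz, 10.8 kHz, 11.2 kHz, 13.9 kHz}.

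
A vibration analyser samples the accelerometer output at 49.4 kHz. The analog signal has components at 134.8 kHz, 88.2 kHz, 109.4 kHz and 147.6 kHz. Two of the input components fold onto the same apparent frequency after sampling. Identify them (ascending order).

88.2 kHz, 109.4 kHz

fs/2 = 24.7 kHz.
134.8 kHz mod fs = 36 kHz.
36 kHz > fs/2 = 24.7 kHz, folds to fs − 36 kHz = 13.4 kHz.
88.2 kHz mod fs = 38.8 kHz.
38.8 kHz > fs/2 = 24.7 kHz, folds to fs − 38.8 kHz = 10.6 kHz.
109.4 kHz mod fs = 10.6 kHz.
10.6 kHz ≤ fs/2 = 24.7 kHz, appears at 10.6 kHz.
147.6 kHz mod fs = 48.8 kHz.
48.8 kHz > fs/2 = 24.7 kHz, folds to fs − 48.8 kHz = 0.6 kHz.
88.2 kHz and 109.4 kHz both map to 10.6 kHz.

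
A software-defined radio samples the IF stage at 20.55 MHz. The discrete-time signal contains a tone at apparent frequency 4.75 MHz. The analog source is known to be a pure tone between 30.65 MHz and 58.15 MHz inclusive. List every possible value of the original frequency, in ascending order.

Frequencies that alias to 4.75 MHz are k·fs ± 4.75 MHz for integer k ≥ 0.
k=0: 4.75 MHz.
k=1: 15.8 MHz, 25.3 MHz.
k=2: 36.35 MHz, 45.85 MHz.
k=3: 56.9 MHz, 66.4 MHz.
k=4: 77.45 MHz, 86.95 MHz.
Within [30.65 MHz, 58.15 MHz]: 36.35 MHz, 45.85 MHz, 56.9 MHz.

36.35 MHz, 45.85 MHz, 56.9 MHz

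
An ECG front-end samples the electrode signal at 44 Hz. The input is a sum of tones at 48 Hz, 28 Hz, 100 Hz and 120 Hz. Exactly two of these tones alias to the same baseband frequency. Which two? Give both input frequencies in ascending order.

100 Hz, 120 Hz

fs/2 = 22 Hz.
48 Hz mod fs = 4 Hz.
4 Hz ≤ fs/2 = 22 Hz, appears at 4 Hz.
28 Hz > fs/2 = 22 Hz, folds to fs − 28 Hz = 16 Hz.
100 Hz mod fs = 12 Hz.
12 Hz ≤ fs/2 = 22 Hz, appears at 12 Hz.
120 Hz mod fs = 32 Hz.
32 Hz > fs/2 = 22 Hz, folds to fs − 32 Hz = 12 Hz.
100 Hz and 120 Hz both map to 12 Hz.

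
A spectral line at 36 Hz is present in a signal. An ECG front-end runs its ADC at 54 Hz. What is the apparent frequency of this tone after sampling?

36 Hz > fs/2 = 27 Hz, folds to fs − 36 Hz = 18 Hz.

18 Hz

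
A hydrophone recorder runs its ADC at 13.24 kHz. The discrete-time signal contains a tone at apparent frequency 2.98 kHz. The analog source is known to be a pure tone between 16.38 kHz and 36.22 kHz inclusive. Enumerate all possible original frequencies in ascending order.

Frequencies that alias to 2.98 kHz are k·fs ± 2.98 kHz for integer k ≥ 0.
k=0: 2.98 kHz.
k=1: 10.26 kHz, 16.22 kHz.
k=2: 23.5 kHz, 29.46 kHz.
k=3: 36.74 kHz, 42.7 kHz.
Within [16.38 kHz, 36.22 kHz]: 23.5 kHz, 29.46 kHz.

23.5 kHz, 29.46 kHz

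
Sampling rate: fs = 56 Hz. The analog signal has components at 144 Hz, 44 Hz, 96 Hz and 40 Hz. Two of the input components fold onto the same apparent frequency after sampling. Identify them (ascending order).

40 Hz, 96 Hz

fs/2 = 28 Hz.
144 Hz mod fs = 32 Hz.
32 Hz > fs/2 = 28 Hz, folds to fs − 32 Hz = 24 Hz.
44 Hz > fs/2 = 28 Hz, folds to fs − 44 Hz = 12 Hz.
96 Hz mod fs = 40 Hz.
40 Hz > fs/2 = 28 Hz, folds to fs − 40 Hz = 16 Hz.
40 Hz > fs/2 = 28 Hz, folds to fs − 40 Hz = 16 Hz.
40 Hz and 96 Hz both map to 16 Hz.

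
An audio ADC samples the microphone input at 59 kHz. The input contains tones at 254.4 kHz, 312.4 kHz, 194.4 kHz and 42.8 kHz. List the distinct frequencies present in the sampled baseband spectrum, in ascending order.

fs/2 = 29.5 kHz.
254.4 kHz mod fs = 18.4 kHz.
18.4 kHz ≤ fs/2 = 29.5 kHz, appears at 18.4 kHz.
312.4 kHz mod fs = 17.4 kHz.
17.4 kHz ≤ fs/2 = 29.5 kHz, appears at 17.4 kHz.
194.4 kHz mod fs = 17.4 kHz.
17.4 kHz ≤ fs/2 = 29.5 kHz, appears at 17.4 kHz.
42.8 kHz > fs/2 = 29.5 kHz, folds to fs − 42.8 kHz = 16.2 kHz.
Distinct values: {16.2 kHz, 17.4 kHz, 18.4 kHz}.

16.2 kHz, 17.4 kHz, 18.4 kHz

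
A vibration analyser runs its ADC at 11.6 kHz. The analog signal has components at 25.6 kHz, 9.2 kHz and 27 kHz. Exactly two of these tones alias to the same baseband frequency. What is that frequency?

2.4 kHz

fs/2 = 5.8 kHz.
25.6 kHz mod fs = 2.4 kHz.
2.4 kHz ≤ fs/2 = 5.8 kHz, appears at 2.4 kHz.
9.2 kHz > fs/2 = 5.8 kHz, folds to fs − 9.2 kHz = 2.4 kHz.
27 kHz mod fs = 3.8 kHz.
3.8 kHz ≤ fs/2 = 5.8 kHz, appears at 3.8 kHz.
9.2 kHz and 25.6 kHz both map to 2.4 kHz.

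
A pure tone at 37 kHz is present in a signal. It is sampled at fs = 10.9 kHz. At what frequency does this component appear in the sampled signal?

4.3 kHz

37 kHz mod fs = 4.3 kHz.
4.3 kHz ≤ fs/2 = 5.45 kHz, appears at 4.3 kHz.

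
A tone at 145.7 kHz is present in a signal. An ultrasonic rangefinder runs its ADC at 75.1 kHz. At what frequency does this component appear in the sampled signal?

4.5 kHz

145.7 kHz mod fs = 70.6 kHz.
70.6 kHz > fs/2 = 37.55 kHz, folds to fs − 70.6 kHz = 4.5 kHz.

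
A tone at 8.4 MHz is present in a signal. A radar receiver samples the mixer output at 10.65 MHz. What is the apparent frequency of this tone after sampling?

8.4 MHz > fs/2 = 5.325 MHz, folds to fs − 8.4 MHz = 2.25 MHz.

2.25 MHz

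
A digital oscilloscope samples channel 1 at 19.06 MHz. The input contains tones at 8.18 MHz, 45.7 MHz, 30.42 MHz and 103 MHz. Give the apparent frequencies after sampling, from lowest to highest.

7.58 MHz, 7.7 MHz, 8.18 MHz

fs/2 = 9.53 MHz.
8.18 MHz ≤ fs/2 = 9.53 MHz, passes unchanged.
45.7 MHz mod fs = 7.58 MHz.
7.58 MHz ≤ fs/2 = 9.53 MHz, appears at 7.58 MHz.
30.42 MHz mod fs = 11.36 MHz.
11.36 MHz > fs/2 = 9.53 MHz, folds to fs − 11.36 MHz = 7.7 MHz.
103 MHz mod fs = 7.7 MHz.
7.7 MHz ≤ fs/2 = 9.53 MHz, appears at 7.7 MHz.
Distinct values: {7.58 MHz, 7.7 MHz, 8.18 MHz}.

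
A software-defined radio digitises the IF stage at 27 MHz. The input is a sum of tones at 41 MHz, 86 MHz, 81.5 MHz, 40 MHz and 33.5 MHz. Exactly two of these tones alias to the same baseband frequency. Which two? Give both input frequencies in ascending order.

40 MHz, 41 MHz

fs/2 = 13.5 MHz.
41 MHz mod fs = 14 MHz.
14 MHz > fs/2 = 13.5 MHz, folds to fs − 14 MHz = 13 MHz.
86 MHz mod fs = 5 MHz.
5 MHz ≤ fs/2 = 13.5 MHz, appears at 5 MHz.
81.5 MHz mod fs = 0.5 MHz.
0.5 MHz ≤ fs/2 = 13.5 MHz, appears at 0.5 MHz.
40 MHz mod fs = 13 MHz.
13 MHz ≤ fs/2 = 13.5 MHz, appears at 13 MHz.
33.5 MHz mod fs = 6.5 MHz.
6.5 MHz ≤ fs/2 = 13.5 MHz, appears at 6.5 MHz.
40 MHz and 41 MHz both map to 13 MHz.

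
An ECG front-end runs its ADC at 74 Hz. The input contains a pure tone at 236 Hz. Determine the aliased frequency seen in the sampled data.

236 Hz mod fs = 14 Hz.
14 Hz ≤ fs/2 = 37 Hz, appears at 14 Hz.

14 Hz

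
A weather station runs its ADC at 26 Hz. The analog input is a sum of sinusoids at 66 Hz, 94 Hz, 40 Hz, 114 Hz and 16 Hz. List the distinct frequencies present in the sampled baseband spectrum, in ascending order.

fs/2 = 13 Hz.
66 Hz mod fs = 14 Hz.
14 Hz > fs/2 = 13 Hz, folds to fs − 14 Hz = 12 Hz.
94 Hz mod fs = 16 Hz.
16 Hz > fs/2 = 13 Hz, folds to fs − 16 Hz = 10 Hz.
40 Hz mod fs = 14 Hz.
14 Hz > fs/2 = 13 Hz, folds to fs − 14 Hz = 12 Hz.
114 Hz mod fs = 10 Hz.
10 Hz ≤ fs/2 = 13 Hz, appears at 10 Hz.
16 Hz > fs/2 = 13 Hz, folds to fs − 16 Hz = 10 Hz.
Distinct values: {10 Hz, 12 Hz}.

10 Hz, 12 Hz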